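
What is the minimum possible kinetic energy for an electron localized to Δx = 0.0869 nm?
1.261 eV

Localizing a particle requires giving it sufficient momentum uncertainty:

1. From uncertainty principle: Δp ≥ ℏ/(2Δx)
   Δp_min = (1.055e-34 J·s) / (2 × 8.690e-11 m)
   Δp_min = 6.068e-25 kg·m/s

2. This momentum uncertainty corresponds to kinetic energy:
   KE ≈ (Δp)²/(2m) = (6.068e-25)²/(2 × 9.109e-31 kg)
   KE = 2.021e-19 J = 1.261 eV

Tighter localization requires more energy.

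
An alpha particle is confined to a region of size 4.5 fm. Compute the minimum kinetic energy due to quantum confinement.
64.484 keV

Using the uncertainty principle:

1. Position uncertainty: Δx ≈ 4.500e-15 m
2. Minimum momentum uncertainty: Δp = ℏ/(2Δx) = 1.172e-20 kg·m/s
3. Minimum kinetic energy:
   KE = (Δp)²/(2m) = (1.172e-20)²/(2 × 6.645e-27 kg)
   KE = 1.033e-14 J = 64.484 keV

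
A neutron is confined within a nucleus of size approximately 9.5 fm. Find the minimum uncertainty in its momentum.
5.550 × 10^-21 kg·m/s

Using the Heisenberg uncertainty principle:
ΔxΔp ≥ ℏ/2

With Δx ≈ L = 9.500e-15 m (the confinement size):
Δp_min = ℏ/(2Δx)
Δp_min = (1.055e-34 J·s) / (2 × 9.500e-15 m)
Δp_min = 5.550e-21 kg·m/s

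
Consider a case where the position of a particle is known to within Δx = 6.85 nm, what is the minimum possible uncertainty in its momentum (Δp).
7.698 × 10^-27 kg·m/s

Using the Heisenberg uncertainty principle:
ΔxΔp ≥ ℏ/2

The minimum uncertainty in momentum is:
Δp_min = ℏ/(2Δx)
Δp_min = (1.055e-34 J·s) / (2 × 6.850e-09 m)
Δp_min = 7.698e-27 kg·m/s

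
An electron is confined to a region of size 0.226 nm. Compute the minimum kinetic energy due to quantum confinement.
186.486 meV

Using the uncertainty principle:

1. Position uncertainty: Δx ≈ 2.260e-10 m
2. Minimum momentum uncertainty: Δp = ℏ/(2Δx) = 2.333e-25 kg·m/s
3. Minimum kinetic energy:
   KE = (Δp)²/(2m) = (2.333e-25)²/(2 × 9.109e-31 kg)
   KE = 2.988e-20 J = 186.486 meV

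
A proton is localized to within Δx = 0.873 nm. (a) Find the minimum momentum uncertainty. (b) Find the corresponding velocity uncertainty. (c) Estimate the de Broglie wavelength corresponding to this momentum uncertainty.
(a) Δp_min = 6.040 × 10^-26 kg·m/s
(b) Δv_min = 36.111 m/s
(c) λ_dB = 10.970 nm

Step-by-step:

(a) From the uncertainty principle:
Δp_min = ℏ/(2Δx) = (1.055e-34 J·s)/(2 × 8.730e-10 m) = 6.040e-26 kg·m/s

(b) The velocity uncertainty:
Δv = Δp/m = (6.040e-26 kg·m/s)/(1.673e-27 kg) = 3.611e+01 m/s = 36.111 m/s

(c) The de Broglie wavelength for this momentum:
λ = h/p = (6.626e-34 J·s)/(6.040e-26 kg·m/s) = 1.097e-08 m = 10.970 nm

Note: The de Broglie wavelength is comparable to the localization size, as expected from wave-particle duality.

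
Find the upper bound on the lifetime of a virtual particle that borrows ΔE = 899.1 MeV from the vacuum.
3.660 × 10^-25 s

Using the energy-time uncertainty principle:
ΔEΔt ≥ ℏ/2

For a virtual particle borrowing energy ΔE, the maximum lifetime is:
Δt_max = ℏ/(2ΔE)

Converting energy:
ΔE = 899.1 MeV = 1.441e-10 J

Δt_max = (1.055e-34 J·s) / (2 × 1.441e-10 J)
Δt_max = 3.660e-25 s = 3.660 × 10^-25 s

Virtual particles with higher borrowed energy exist for shorter times.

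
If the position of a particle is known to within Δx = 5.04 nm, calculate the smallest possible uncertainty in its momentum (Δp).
1.046 × 10^-26 kg·m/s

Using the Heisenberg uncertainty principle:
ΔxΔp ≥ ℏ/2

The minimum uncertainty in momentum is:
Δp_min = ℏ/(2Δx)
Δp_min = (1.055e-34 J·s) / (2 × 5.040e-09 m)
Δp_min = 1.046e-26 kg·m/s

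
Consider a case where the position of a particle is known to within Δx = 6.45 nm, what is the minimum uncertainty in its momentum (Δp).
8.175 × 10^-27 kg·m/s

Using the Heisenberg uncertainty principle:
ΔxΔp ≥ ℏ/2

The minimum uncertainty in momentum is:
Δp_min = ℏ/(2Δx)
Δp_min = (1.055e-34 J·s) / (2 × 6.450e-09 m)
Δp_min = 8.175e-27 kg·m/s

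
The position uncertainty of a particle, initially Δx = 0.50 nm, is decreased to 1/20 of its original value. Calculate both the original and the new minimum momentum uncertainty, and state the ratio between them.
Original Δp_min = 1.055 × 10^-25 kg·m/s; new Δp'_min = 2.109 × 10^-24 kg·m/s; ratio Δp'_min/Δp_min = 20.

From the uncertainty principle ΔxΔp ≥ ℏ/2, the minimum momentum uncertainty is Δp_min = ℏ/(2Δx).

Original (Δx = 0.50 nm = 5.000e-10 m):
Δp_min = (1.055e-34 J·s)/(2 × 5.000e-10 m) = 1.055e-25 kg·m/s

When Δx → (1/20)Δx:
Δp'_min = ℏ/(2 × (1/20)Δx) = 20 × ℏ/(2Δx) = 20 × Δp_min
Δp'_min = 20 × 1.055e-25 kg·m/s = 2.109e-24 kg·m/s

Since Δp_min ∝ 1/Δx, when Δx is decreased to 1/20 of its original value, Δp_min increases to 20 times its original value.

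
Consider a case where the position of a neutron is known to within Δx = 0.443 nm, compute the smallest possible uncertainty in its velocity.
71.063 m/s

Using the Heisenberg uncertainty principle and Δp = mΔv:
ΔxΔp ≥ ℏ/2
Δx(mΔv) ≥ ℏ/2

The minimum uncertainty in velocity is:
Δv_min = ℏ/(2mΔx)
Δv_min = (1.055e-34 J·s) / (2 × 1.675e-27 kg × 4.430e-10 m)
Δv_min = 7.106e+01 m/s = 71.063 m/s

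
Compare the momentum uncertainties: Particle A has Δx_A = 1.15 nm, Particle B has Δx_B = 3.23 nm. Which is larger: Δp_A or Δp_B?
Particle A has the larger minimum momentum uncertainty, by a factor of 2.81.

For each particle, the minimum momentum uncertainty is Δp_min = ℏ/(2Δx):

Particle A: Δp_A = ℏ/(2×1.150e-09 m) = 4.585e-26 kg·m/s
Particle B: Δp_B = ℏ/(2×3.230e-09 m) = 1.632e-26 kg·m/s

Ratio: Δp_A/Δp_B = 2.81

Since Δp_min ∝ 1/Δx, the particle with smaller position uncertainty (A) has larger momentum uncertainty.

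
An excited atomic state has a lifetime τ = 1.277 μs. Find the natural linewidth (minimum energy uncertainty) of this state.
257.718 peV

Using the energy-time uncertainty principle:
ΔEΔt ≥ ℏ/2

The lifetime τ represents the time uncertainty Δt.
The natural linewidth (minimum energy uncertainty) is:

ΔE = ℏ/(2τ)
ΔE = (1.055e-34 J·s) / (2 × 1.277e-06 s)
ΔE = 4.129e-29 J = 257.718 peV

This natural linewidth limits the precision of spectroscopic measurements.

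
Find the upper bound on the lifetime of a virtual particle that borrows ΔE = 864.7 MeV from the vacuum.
3.806 × 10^-25 s

Using the energy-time uncertainty principle:
ΔEΔt ≥ ℏ/2

For a virtual particle borrowing energy ΔE, the maximum lifetime is:
Δt_max = ℏ/(2ΔE)

Converting energy:
ΔE = 864.7 MeV = 1.385e-10 J

Δt_max = (1.055e-34 J·s) / (2 × 1.385e-10 J)
Δt_max = 3.806e-25 s = 3.806 × 10^-25 s

Virtual particles with higher borrowed energy exist for shorter times.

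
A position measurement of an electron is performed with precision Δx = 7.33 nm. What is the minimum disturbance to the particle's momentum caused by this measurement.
7.194 × 10^-27 kg·m/s

The uncertainty principle implies that measuring position disturbs momentum:
ΔxΔp ≥ ℏ/2

When we measure position with precision Δx, we necessarily introduce a momentum uncertainty:
Δp ≥ ℏ/(2Δx)
Δp_min = (1.055e-34 J·s) / (2 × 7.330e-09 m)
Δp_min = 7.194e-27 kg·m/s

The more precisely we measure position, the greater the momentum disturbance.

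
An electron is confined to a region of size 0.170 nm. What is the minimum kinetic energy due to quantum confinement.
329.583 meV

Using the uncertainty principle:

1. Position uncertainty: Δx ≈ 1.700e-10 m
2. Minimum momentum uncertainty: Δp = ℏ/(2Δx) = 3.102e-25 kg·m/s
3. Minimum kinetic energy:
   KE = (Δp)²/(2m) = (3.102e-25)²/(2 × 9.109e-31 kg)
   KE = 5.281e-20 J = 329.583 meV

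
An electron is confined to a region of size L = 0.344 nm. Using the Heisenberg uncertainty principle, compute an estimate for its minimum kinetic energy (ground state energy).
80.491 meV

Using the uncertainty principle to estimate ground state energy:

1. The position uncertainty is approximately the confinement size:
   Δx ≈ L = 3.440e-10 m

2. From ΔxΔp ≥ ℏ/2, the minimum momentum uncertainty is:
   Δp ≈ ℏ/(2L) = 1.533e-25 kg·m/s

3. The kinetic energy is approximately:
   KE ≈ (Δp)²/(2m) = (1.533e-25)²/(2 × 9.109e-31 kg)
   KE ≈ 1.290e-20 J = 80.491 meV

This is an order-of-magnitude estimate of the ground state energy.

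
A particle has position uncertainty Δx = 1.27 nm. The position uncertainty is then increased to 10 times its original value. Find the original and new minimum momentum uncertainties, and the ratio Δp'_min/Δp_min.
Original Δp_min = 4.152 × 10^-26 kg·m/s; new Δp'_min = 4.152 × 10^-27 kg·m/s; ratio Δp'_min/Δp_min = 1/10.

From the uncertainty principle ΔxΔp ≥ ℏ/2, the minimum momentum uncertainty is Δp_min = ℏ/(2Δx).

Original (Δx = 1.27 nm = 1.270e-09 m):
Δp_min = (1.055e-34 J·s)/(2 × 1.270e-09 m) = 4.152e-26 kg·m/s

When Δx → 10Δx:
Δp'_min = ℏ/(2 × 10Δx) = (1/10) × ℏ/(2Δx) = (1/10) × Δp_min
Δp'_min = 1/10 × 4.152e-26 kg·m/s = 4.152e-27 kg·m/s

Since Δp_min ∝ 1/Δx, when Δx is increased to 10 times its original value, Δp_min decreases to 1/10 of its original value.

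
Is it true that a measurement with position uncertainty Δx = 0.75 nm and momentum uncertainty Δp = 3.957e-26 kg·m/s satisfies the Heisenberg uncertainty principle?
No, it violates the uncertainty principle (impossible measurement).

Calculate the product ΔxΔp:
ΔxΔp = (7.500e-10 m) × (3.957e-26 kg·m/s)
ΔxΔp = 2.968e-35 J·s

Compare to the minimum allowed value ℏ/2:
ℏ/2 = 5.273e-35 J·s

Since ΔxΔp = 2.968e-35 J·s < 5.273e-35 J·s = ℏ/2,
the measurement violates the uncertainty principle.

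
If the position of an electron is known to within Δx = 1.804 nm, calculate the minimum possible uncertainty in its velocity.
32.086 km/s

Using the Heisenberg uncertainty principle and Δp = mΔv:
ΔxΔp ≥ ℏ/2
Δx(mΔv) ≥ ℏ/2

The minimum uncertainty in velocity is:
Δv_min = ℏ/(2mΔx)
Δv_min = (1.055e-34 J·s) / (2 × 9.109e-31 kg × 1.804e-09 m)
Δv_min = 3.209e+04 m/s = 32.086 km/s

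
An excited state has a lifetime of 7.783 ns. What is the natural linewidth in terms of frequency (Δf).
10.225 MHz

Using the energy-time uncertainty principle and E = hf:
ΔEΔt ≥ ℏ/2
hΔf·Δt ≥ ℏ/2

The minimum frequency uncertainty is:
Δf = ℏ/(2hτ) = 1/(4πτ)
Δf = 1/(4π × 7.783e-09 s)
Δf = 1.022e+07 Hz = 10.225 MHz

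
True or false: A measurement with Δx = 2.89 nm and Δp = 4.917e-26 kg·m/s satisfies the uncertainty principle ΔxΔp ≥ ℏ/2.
Yes, it satisfies the uncertainty principle.

Calculate the product ΔxΔp:
ΔxΔp = (2.890e-09 m) × (4.917e-26 kg·m/s)
ΔxΔp = 1.421e-34 J·s

Compare to the minimum allowed value ℏ/2:
ℏ/2 = 5.273e-35 J·s

Since ΔxΔp = 1.421e-34 J·s ≥ 5.273e-35 J·s = ℏ/2,
the measurement satisfies the uncertainty principle.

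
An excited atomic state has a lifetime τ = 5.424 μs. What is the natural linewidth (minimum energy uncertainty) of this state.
60.676 peV

Using the energy-time uncertainty principle:
ΔEΔt ≥ ℏ/2

The lifetime τ represents the time uncertainty Δt.
The natural linewidth (minimum energy uncertainty) is:

ΔE = ℏ/(2τ)
ΔE = (1.055e-34 J·s) / (2 × 5.424e-06 s)
ΔE = 9.721e-30 J = 60.676 peV

This natural linewidth limits the precision of spectroscopic measurements.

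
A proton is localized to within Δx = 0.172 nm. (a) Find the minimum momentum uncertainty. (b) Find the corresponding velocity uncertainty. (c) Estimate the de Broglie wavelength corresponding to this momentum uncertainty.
(a) Δp_min = 3.066 × 10^-25 kg·m/s
(b) Δv_min = 183.282 m/s
(c) λ_dB = 2.161 nm

Step-by-step:

(a) From the uncertainty principle:
Δp_min = ℏ/(2Δx) = (1.055e-34 J·s)/(2 × 1.720e-10 m) = 3.066e-25 kg·m/s

(b) The velocity uncertainty:
Δv = Δp/m = (3.066e-25 kg·m/s)/(1.673e-27 kg) = 1.833e+02 m/s = 183.282 m/s

(c) The de Broglie wavelength for this momentum:
λ = h/p = (6.626e-34 J·s)/(3.066e-25 kg·m/s) = 2.161e-09 m = 2.161 nm

Note: The de Broglie wavelength is comparable to the localization size, as expected from wave-particle duality.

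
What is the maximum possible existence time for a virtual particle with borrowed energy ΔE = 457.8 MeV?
7.189 × 10^-25 s

Using the energy-time uncertainty principle:
ΔEΔt ≥ ℏ/2

For a virtual particle borrowing energy ΔE, the maximum lifetime is:
Δt_max = ℏ/(2ΔE)

Converting energy:
ΔE = 457.8 MeV = 7.335e-11 J

Δt_max = (1.055e-34 J·s) / (2 × 7.335e-11 J)
Δt_max = 7.189e-25 s = 7.189 × 10^-25 s

Virtual particles with higher borrowed energy exist for shorter times.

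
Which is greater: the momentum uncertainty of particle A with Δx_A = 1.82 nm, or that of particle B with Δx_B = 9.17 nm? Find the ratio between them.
Particle A has the larger minimum momentum uncertainty, by a factor of 5.04.

For each particle, the minimum momentum uncertainty is Δp_min = ℏ/(2Δx):

Particle A: Δp_A = ℏ/(2×1.820e-09 m) = 2.897e-26 kg·m/s
Particle B: Δp_B = ℏ/(2×9.170e-09 m) = 5.750e-27 kg·m/s

Ratio: Δp_A/Δp_B = 5.04

Since Δp_min ∝ 1/Δx, the particle with smaller position uncertainty (A) has larger momentum uncertainty.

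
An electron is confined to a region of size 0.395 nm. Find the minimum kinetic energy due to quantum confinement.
61.048 meV

Using the uncertainty principle:

1. Position uncertainty: Δx ≈ 3.950e-10 m
2. Minimum momentum uncertainty: Δp = ℏ/(2Δx) = 1.335e-25 kg·m/s
3. Minimum kinetic energy:
   KE = (Δp)²/(2m) = (1.335e-25)²/(2 × 9.109e-31 kg)
   KE = 9.781e-21 J = 61.048 meV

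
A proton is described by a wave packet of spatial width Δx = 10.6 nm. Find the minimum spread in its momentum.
4.974 × 10^-27 kg·m/s

For a wave packet, the spatial width Δx and momentum spread Δp are related by the uncertainty principle:
ΔxΔp ≥ ℏ/2

The minimum momentum spread is:
Δp_min = ℏ/(2Δx)
Δp_min = (1.055e-34 J·s) / (2 × 1.060e-08 m)
Δp_min = 4.974e-27 kg·m/s

A wave packet cannot have both a well-defined position and well-defined momentum.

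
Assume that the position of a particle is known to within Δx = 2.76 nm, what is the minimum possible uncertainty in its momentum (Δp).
1.910 × 10^-26 kg·m/s

Using the Heisenberg uncertainty principle:
ΔxΔp ≥ ℏ/2

The minimum uncertainty in momentum is:
Δp_min = ℏ/(2Δx)
Δp_min = (1.055e-34 J·s) / (2 × 2.760e-09 m)
Δp_min = 1.910e-26 kg·m/s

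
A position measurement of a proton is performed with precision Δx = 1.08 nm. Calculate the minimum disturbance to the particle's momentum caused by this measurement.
4.882 × 10^-26 kg·m/s

The uncertainty principle implies that measuring position disturbs momentum:
ΔxΔp ≥ ℏ/2

When we measure position with precision Δx, we necessarily introduce a momentum uncertainty:
Δp ≥ ℏ/(2Δx)
Δp_min = (1.055e-34 J·s) / (2 × 1.080e-09 m)
Δp_min = 4.882e-26 kg·m/s

The more precisely we measure position, the greater the momentum disturbance.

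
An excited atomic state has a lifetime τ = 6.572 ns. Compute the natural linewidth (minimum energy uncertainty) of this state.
50.077 neV

Using the energy-time uncertainty principle:
ΔEΔt ≥ ℏ/2

The lifetime τ represents the time uncertainty Δt.
The natural linewidth (minimum energy uncertainty) is:

ΔE = ℏ/(2τ)
ΔE = (1.055e-34 J·s) / (2 × 6.572e-09 s)
ΔE = 8.023e-27 J = 50.077 neV

This natural linewidth limits the precision of spectroscopic measurements.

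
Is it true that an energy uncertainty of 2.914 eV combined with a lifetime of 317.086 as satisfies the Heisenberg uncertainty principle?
Yes, it satisfies the uncertainty relation.

Calculate the product ΔEΔt:
ΔE = 2.914 eV = 4.669e-19 J
ΔEΔt = (4.669e-19 J) × (3.171e-16 s)
ΔEΔt = 1.480e-34 J·s

Compare to the minimum allowed value ℏ/2:
ℏ/2 = 5.273e-35 J·s

Since ΔEΔt = 1.480e-34 J·s ≥ 5.273e-35 J·s = ℏ/2,
this satisfies the uncertainty relation.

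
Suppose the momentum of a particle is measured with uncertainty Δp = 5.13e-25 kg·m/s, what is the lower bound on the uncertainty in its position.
102.785 pm

Using the Heisenberg uncertainty principle:
ΔxΔp ≥ ℏ/2

The minimum uncertainty in position is:
Δx_min = ℏ/(2Δp)
Δx_min = (1.055e-34 J·s) / (2 × 5.130e-25 kg·m/s)
Δx_min = 1.028e-10 m = 102.785 pm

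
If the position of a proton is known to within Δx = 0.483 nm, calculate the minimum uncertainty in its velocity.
65.268 m/s

Using the Heisenberg uncertainty principle and Δp = mΔv:
ΔxΔp ≥ ℏ/2
Δx(mΔv) ≥ ℏ/2

The minimum uncertainty in velocity is:
Δv_min = ℏ/(2mΔx)
Δv_min = (1.055e-34 J·s) / (2 × 1.673e-27 kg × 4.830e-10 m)
Δv_min = 6.527e+01 m/s = 65.268 m/s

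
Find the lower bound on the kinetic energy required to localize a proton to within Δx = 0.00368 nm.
383.053 meV

Localizing a particle requires giving it sufficient momentum uncertainty:

1. From uncertainty principle: Δp ≥ ℏ/(2Δx)
   Δp_min = (1.055e-34 J·s) / (2 × 3.680e-12 m)
   Δp_min = 1.433e-23 kg·m/s

2. This momentum uncertainty corresponds to kinetic energy:
   KE ≈ (Δp)²/(2m) = (1.433e-23)²/(2 × 1.673e-27 kg)
   KE = 6.137e-20 J = 383.053 meV

Tighter localization requires more energy.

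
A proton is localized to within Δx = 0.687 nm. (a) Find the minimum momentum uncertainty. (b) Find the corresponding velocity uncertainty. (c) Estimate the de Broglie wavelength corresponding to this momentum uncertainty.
(a) Δp_min = 7.675 × 10^-26 kg·m/s
(b) Δv_min = 45.887 m/s
(c) λ_dB = 8.633 nm

Step-by-step:

(a) From the uncertainty principle:
Δp_min = ℏ/(2Δx) = (1.055e-34 J·s)/(2 × 6.870e-10 m) = 7.675e-26 kg·m/s

(b) The velocity uncertainty:
Δv = Δp/m = (7.675e-26 kg·m/s)/(1.673e-27 kg) = 4.589e+01 m/s = 45.887 m/s

(c) The de Broglie wavelength for this momentum:
λ = h/p = (6.626e-34 J·s)/(7.675e-26 kg·m/s) = 8.633e-09 m = 8.633 nm

Note: The de Broglie wavelength is comparable to the localization size, as expected from wave-particle duality.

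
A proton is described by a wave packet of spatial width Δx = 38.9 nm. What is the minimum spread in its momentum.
1.355 × 10^-27 kg·m/s

For a wave packet, the spatial width Δx and momentum spread Δp are related by the uncertainty principle:
ΔxΔp ≥ ℏ/2

The minimum momentum spread is:
Δp_min = ℏ/(2Δx)
Δp_min = (1.055e-34 J·s) / (2 × 3.890e-08 m)
Δp_min = 1.355e-27 kg·m/s

A wave packet cannot have both a well-defined position and well-defined momentum.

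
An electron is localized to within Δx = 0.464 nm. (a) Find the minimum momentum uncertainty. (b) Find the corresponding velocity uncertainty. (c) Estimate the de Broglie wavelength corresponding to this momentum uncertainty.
(a) Δp_min = 1.136 × 10^-25 kg·m/s
(b) Δv_min = 124.750 km/s
(c) λ_dB = 5.831 nm

Step-by-step:

(a) From the uncertainty principle:
Δp_min = ℏ/(2Δx) = (1.055e-34 J·s)/(2 × 4.640e-10 m) = 1.136e-25 kg·m/s

(b) The velocity uncertainty:
Δv = Δp/m = (1.136e-25 kg·m/s)/(9.109e-31 kg) = 1.247e+05 m/s = 124.750 km/s

(c) The de Broglie wavelength for this momentum:
λ = h/p = (6.626e-34 J·s)/(1.136e-25 kg·m/s) = 5.831e-09 m = 5.831 nm

Note: The de Broglie wavelength is comparable to the localization size, as expected from wave-particle duality.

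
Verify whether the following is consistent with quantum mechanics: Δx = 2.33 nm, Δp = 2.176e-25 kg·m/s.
Yes, it satisfies the uncertainty principle.

Calculate the product ΔxΔp:
ΔxΔp = (2.330e-09 m) × (2.176e-25 kg·m/s)
ΔxΔp = 5.070e-34 J·s

Compare to the minimum allowed value ℏ/2:
ℏ/2 = 5.273e-35 J·s

Since ΔxΔp = 5.070e-34 J·s ≥ 5.273e-35 J·s = ℏ/2,
the measurement satisfies the uncertainty principle.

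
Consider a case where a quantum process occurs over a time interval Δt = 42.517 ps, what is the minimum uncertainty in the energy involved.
7.741 μeV

Using the energy-time uncertainty principle:
ΔEΔt ≥ ℏ/2

The minimum uncertainty in energy is:
ΔE_min = ℏ/(2Δt)
ΔE_min = (1.055e-34 J·s) / (2 × 4.252e-11 s)
ΔE_min = 1.240e-24 J = 7.741 μeV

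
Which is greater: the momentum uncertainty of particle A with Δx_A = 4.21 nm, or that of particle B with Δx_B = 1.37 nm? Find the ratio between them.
Particle B has the larger minimum momentum uncertainty, by a factor of 3.07.

For each particle, the minimum momentum uncertainty is Δp_min = ℏ/(2Δx):

Particle A: Δp_A = ℏ/(2×4.210e-09 m) = 1.252e-26 kg·m/s
Particle B: Δp_B = ℏ/(2×1.370e-09 m) = 3.849e-26 kg·m/s

Ratio: Δp_B/Δp_A = 3.07

Since Δp_min ∝ 1/Δx, the particle with smaller position uncertainty (B) has larger momentum uncertainty.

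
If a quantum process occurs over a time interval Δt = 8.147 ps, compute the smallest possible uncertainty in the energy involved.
40.396 μeV

Using the energy-time uncertainty principle:
ΔEΔt ≥ ℏ/2

The minimum uncertainty in energy is:
ΔE_min = ℏ/(2Δt)
ΔE_min = (1.055e-34 J·s) / (2 × 8.147e-12 s)
ΔE_min = 6.472e-24 J = 40.396 μeV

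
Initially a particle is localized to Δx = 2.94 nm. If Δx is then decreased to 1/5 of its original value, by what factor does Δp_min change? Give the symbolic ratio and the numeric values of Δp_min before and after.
Original Δp_min = 1.793 × 10^-26 kg·m/s; new Δp'_min = 8.967 × 10^-26 kg·m/s; ratio Δp'_min/Δp_min = 5.

From the uncertainty principle ΔxΔp ≥ ℏ/2, the minimum momentum uncertainty is Δp_min = ℏ/(2Δx).

Original (Δx = 2.94 nm = 2.940e-09 m):
Δp_min = (1.055e-34 J·s)/(2 × 2.940e-09 m) = 1.793e-26 kg·m/s

When Δx → (1/5)Δx:
Δp'_min = ℏ/(2 × (1/5)Δx) = 5 × ℏ/(2Δx) = 5 × Δp_min
Δp'_min = 5 × 1.793e-26 kg·m/s = 8.967e-26 kg·m/s

Since Δp_min ∝ 1/Δx, when Δx is decreased to 1/5 of its original value, Δp_min increases to 5 times its original value.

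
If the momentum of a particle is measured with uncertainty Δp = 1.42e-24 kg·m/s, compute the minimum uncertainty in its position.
37.133 pm

Using the Heisenberg uncertainty principle:
ΔxΔp ≥ ℏ/2

The minimum uncertainty in position is:
Δx_min = ℏ/(2Δp)
Δx_min = (1.055e-34 J·s) / (2 × 1.420e-24 kg·m/s)
Δx_min = 3.713e-11 m = 37.133 pm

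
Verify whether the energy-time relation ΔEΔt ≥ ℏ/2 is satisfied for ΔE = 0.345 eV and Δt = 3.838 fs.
Yes, it satisfies the uncertainty relation.

Calculate the product ΔEΔt:
ΔE = 0.345 eV = 5.528e-20 J
ΔEΔt = (5.528e-20 J) × (3.838e-15 s)
ΔEΔt = 2.121e-34 J·s

Compare to the minimum allowed value ℏ/2:
ℏ/2 = 5.273e-35 J·s

Since ΔEΔt = 2.121e-34 J·s ≥ 5.273e-35 J·s = ℏ/2,
this satisfies the uncertainty relation.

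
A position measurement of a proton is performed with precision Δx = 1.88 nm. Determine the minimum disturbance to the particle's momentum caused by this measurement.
2.805 × 10^-26 kg·m/s

The uncertainty principle implies that measuring position disturbs momentum:
ΔxΔp ≥ ℏ/2

When we measure position with precision Δx, we necessarily introduce a momentum uncertainty:
Δp ≥ ℏ/(2Δx)
Δp_min = (1.055e-34 J·s) / (2 × 1.880e-09 m)
Δp_min = 2.805e-26 kg·m/s

The more precisely we measure position, the greater the momentum disturbance.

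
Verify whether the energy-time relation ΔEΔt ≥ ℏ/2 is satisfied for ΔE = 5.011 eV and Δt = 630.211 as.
Yes, it satisfies the uncertainty relation.

Calculate the product ΔEΔt:
ΔE = 5.011 eV = 8.029e-19 J
ΔEΔt = (8.029e-19 J) × (6.302e-16 s)
ΔEΔt = 5.060e-34 J·s

Compare to the minimum allowed value ℏ/2:
ℏ/2 = 5.273e-35 J·s

Since ΔEΔt = 5.060e-34 J·s ≥ 5.273e-35 J·s = ℏ/2,
this satisfies the uncertainty relation.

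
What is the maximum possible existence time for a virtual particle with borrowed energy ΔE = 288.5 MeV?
1.141 ys

Using the energy-time uncertainty principle:
ΔEΔt ≥ ℏ/2

For a virtual particle borrowing energy ΔE, the maximum lifetime is:
Δt_max = ℏ/(2ΔE)

Converting energy:
ΔE = 288.5 MeV = 4.622e-11 J

Δt_max = (1.055e-34 J·s) / (2 × 4.622e-11 J)
Δt_max = 1.141e-24 s = 1.141 ys

Virtual particles with higher borrowed energy exist for shorter times.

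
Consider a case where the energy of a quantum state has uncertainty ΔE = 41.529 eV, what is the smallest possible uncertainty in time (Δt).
7.925 as

Using the energy-time uncertainty principle:
ΔEΔt ≥ ℏ/2

The minimum uncertainty in time is:
Δt_min = ℏ/(2ΔE)
Δt_min = (1.055e-34 J·s) / (2 × 6.654e-18 J)
Δt_min = 7.925e-18 s = 7.925 as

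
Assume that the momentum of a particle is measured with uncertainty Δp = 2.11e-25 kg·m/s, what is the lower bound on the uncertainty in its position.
249.899 pm

Using the Heisenberg uncertainty principle:
ΔxΔp ≥ ℏ/2

The minimum uncertainty in position is:
Δx_min = ℏ/(2Δp)
Δx_min = (1.055e-34 J·s) / (2 × 2.110e-25 kg·m/s)
Δx_min = 2.499e-10 m = 249.899 pm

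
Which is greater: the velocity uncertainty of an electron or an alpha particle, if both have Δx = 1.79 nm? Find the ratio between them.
The electron has the larger minimum velocity uncertainty, by a ratio of 7294.3.

For both particles, Δp_min = ℏ/(2Δx) = 2.946e-26 kg·m/s (same for both).

The velocity uncertainty is Δv = Δp/m:
- electron: Δv = 2.946e-26 / 9.109e-31 = 3.234e+04 m/s = 32.337 km/s
- alpha particle: Δv = 2.946e-26 / 6.645e-27 = 4.433e+00 m/s = 4.433 m/s

Ratio: 3.234e+04 / 4.433e+00 = 7294.3

The lighter particle has larger velocity uncertainty because Δv ∝ 1/m.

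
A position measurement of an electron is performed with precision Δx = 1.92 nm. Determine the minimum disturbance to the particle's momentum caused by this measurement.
2.746 × 10^-26 kg·m/s

The uncertainty principle implies that measuring position disturbs momentum:
ΔxΔp ≥ ℏ/2

When we measure position with precision Δx, we necessarily introduce a momentum uncertainty:
Δp ≥ ℏ/(2Δx)
Δp_min = (1.055e-34 J·s) / (2 × 1.920e-09 m)
Δp_min = 2.746e-26 kg·m/s

The more precisely we measure position, the greater the momentum disturbance.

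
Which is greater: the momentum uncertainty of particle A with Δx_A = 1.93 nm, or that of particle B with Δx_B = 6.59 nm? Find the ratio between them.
Particle A has the larger minimum momentum uncertainty, by a factor of 3.41.

For each particle, the minimum momentum uncertainty is Δp_min = ℏ/(2Δx):

Particle A: Δp_A = ℏ/(2×1.930e-09 m) = 2.732e-26 kg·m/s
Particle B: Δp_B = ℏ/(2×6.590e-09 m) = 8.001e-27 kg·m/s

Ratio: Δp_A/Δp_B = 3.41

Since Δp_min ∝ 1/Δx, the particle with smaller position uncertainty (A) has larger momentum uncertainty.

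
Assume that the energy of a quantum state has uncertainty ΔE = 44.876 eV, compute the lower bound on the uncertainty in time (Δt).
7.334 as

Using the energy-time uncertainty principle:
ΔEΔt ≥ ℏ/2

The minimum uncertainty in time is:
Δt_min = ℏ/(2ΔE)
Δt_min = (1.055e-34 J·s) / (2 × 7.190e-18 J)
Δt_min = 7.334e-18 s = 7.334 as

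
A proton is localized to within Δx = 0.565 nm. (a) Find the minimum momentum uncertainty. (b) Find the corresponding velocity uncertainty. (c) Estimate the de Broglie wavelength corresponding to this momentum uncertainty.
(a) Δp_min = 9.332 × 10^-26 kg·m/s
(b) Δv_min = 55.796 m/s
(c) λ_dB = 7.100 nm

Step-by-step:

(a) From the uncertainty principle:
Δp_min = ℏ/(2Δx) = (1.055e-34 J·s)/(2 × 5.650e-10 m) = 9.332e-26 kg·m/s

(b) The velocity uncertainty:
Δv = Δp/m = (9.332e-26 kg·m/s)/(1.673e-27 kg) = 5.580e+01 m/s = 55.796 m/s

(c) The de Broglie wavelength for this momentum:
λ = h/p = (6.626e-34 J·s)/(9.332e-26 kg·m/s) = 7.100e-09 m = 7.100 nm

Note: The de Broglie wavelength is comparable to the localization size, as expected from wave-particle duality.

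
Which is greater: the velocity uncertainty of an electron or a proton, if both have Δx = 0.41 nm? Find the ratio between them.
The electron has the larger minimum velocity uncertainty, by a ratio of 1836.2.

For both particles, Δp_min = ℏ/(2Δx) = 1.286e-25 kg·m/s (same for both).

The velocity uncertainty is Δv = Δp/m:
- electron: Δv = 1.286e-25 / 9.109e-31 = 1.412e+05 m/s = 141.180 km/s
- proton: Δv = 1.286e-25 / 1.673e-27 = 7.689e+01 m/s = 76.889 m/s

Ratio: 1.412e+05 / 7.689e+01 = 1836.2

The lighter particle has larger velocity uncertainty because Δv ∝ 1/m.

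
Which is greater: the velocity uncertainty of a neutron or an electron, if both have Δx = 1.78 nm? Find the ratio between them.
The electron has the larger minimum velocity uncertainty, by a ratio of 1838.7.

For both particles, Δp_min = ℏ/(2Δx) = 2.962e-26 kg·m/s (same for both).

The velocity uncertainty is Δv = Δp/m:
- neutron: Δv = 2.962e-26 / 1.675e-27 = 1.769e+01 m/s = 17.686 m/s
- electron: Δv = 2.962e-26 / 9.109e-31 = 3.252e+04 m/s = 32.519 km/s

Ratio: 3.252e+04 / 1.769e+01 = 1838.7

The lighter particle has larger velocity uncertainty because Δv ∝ 1/m.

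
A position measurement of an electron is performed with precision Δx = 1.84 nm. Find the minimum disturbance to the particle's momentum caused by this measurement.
2.866 × 10^-26 kg·m/s

The uncertainty principle implies that measuring position disturbs momentum:
ΔxΔp ≥ ℏ/2

When we measure position with precision Δx, we necessarily introduce a momentum uncertainty:
Δp ≥ ℏ/(2Δx)
Δp_min = (1.055e-34 J·s) / (2 × 1.840e-09 m)
Δp_min = 2.866e-26 kg·m/s

The more precisely we measure position, the greater the momentum disturbance.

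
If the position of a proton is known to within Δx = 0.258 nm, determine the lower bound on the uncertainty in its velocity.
122.188 m/s

Using the Heisenberg uncertainty principle and Δp = mΔv:
ΔxΔp ≥ ℏ/2
Δx(mΔv) ≥ ℏ/2

The minimum uncertainty in velocity is:
Δv_min = ℏ/(2mΔx)
Δv_min = (1.055e-34 J·s) / (2 × 1.673e-27 kg × 2.580e-10 m)
Δv_min = 1.222e+02 m/s = 122.188 m/s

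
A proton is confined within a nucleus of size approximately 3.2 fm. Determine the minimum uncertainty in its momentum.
1.648 × 10^-20 kg·m/s

Using the Heisenberg uncertainty principle:
ΔxΔp ≥ ℏ/2

With Δx ≈ L = 3.200e-15 m (the confinement size):
Δp_min = ℏ/(2Δx)
Δp_min = (1.055e-34 J·s) / (2 × 3.200e-15 m)
Δp_min = 1.648e-20 kg·m/s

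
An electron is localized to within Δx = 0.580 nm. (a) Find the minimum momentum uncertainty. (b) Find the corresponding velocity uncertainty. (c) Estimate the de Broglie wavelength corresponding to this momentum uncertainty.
(a) Δp_min = 9.091 × 10^-26 kg·m/s
(b) Δv_min = 99.800 km/s
(c) λ_dB = 7.288 nm

Step-by-step:

(a) From the uncertainty principle:
Δp_min = ℏ/(2Δx) = (1.055e-34 J·s)/(2 × 5.800e-10 m) = 9.091e-26 kg·m/s

(b) The velocity uncertainty:
Δv = Δp/m = (9.091e-26 kg·m/s)/(9.109e-31 kg) = 9.980e+04 m/s = 99.800 km/s

(c) The de Broglie wavelength for this momentum:
λ = h/p = (6.626e-34 J·s)/(9.091e-26 kg·m/s) = 7.288e-09 m = 7.288 nm

Note: The de Broglie wavelength is comparable to the localization size, as expected from wave-particle duality.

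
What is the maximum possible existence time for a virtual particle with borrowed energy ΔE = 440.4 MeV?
7.473 × 10^-25 s

Using the energy-time uncertainty principle:
ΔEΔt ≥ ℏ/2

For a virtual particle borrowing energy ΔE, the maximum lifetime is:
Δt_max = ℏ/(2ΔE)

Converting energy:
ΔE = 440.4 MeV = 7.056e-11 J

Δt_max = (1.055e-34 J·s) / (2 × 7.056e-11 J)
Δt_max = 7.473e-25 s = 7.473 × 10^-25 s

Virtual particles with higher borrowed energy exist for shorter times.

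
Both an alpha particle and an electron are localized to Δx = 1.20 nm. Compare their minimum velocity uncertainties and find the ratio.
The electron has the larger minimum velocity uncertainty, by a ratio of 7294.3.

For both particles, Δp_min = ℏ/(2Δx) = 4.394e-26 kg·m/s (same for both).

The velocity uncertainty is Δv = Δp/m:
- alpha particle: Δv = 4.394e-26 / 6.645e-27 = 6.613e+00 m/s = 6.613 m/s
- electron: Δv = 4.394e-26 / 9.109e-31 = 4.824e+04 m/s = 48.237 km/s

Ratio: 4.824e+04 / 6.613e+00 = 7294.3

The lighter particle has larger velocity uncertainty because Δv ∝ 1/m.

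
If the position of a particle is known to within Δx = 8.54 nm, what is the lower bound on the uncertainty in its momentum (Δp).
6.174 × 10^-27 kg·m/s

Using the Heisenberg uncertainty principle:
ΔxΔp ≥ ℏ/2

The minimum uncertainty in momentum is:
Δp_min = ℏ/(2Δx)
Δp_min = (1.055e-34 J·s) / (2 × 8.540e-09 m)
Δp_min = 6.174e-27 kg·m/s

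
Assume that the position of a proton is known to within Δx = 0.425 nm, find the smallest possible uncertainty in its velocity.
74.175 m/s

Using the Heisenberg uncertainty principle and Δp = mΔv:
ΔxΔp ≥ ℏ/2
Δx(mΔv) ≥ ℏ/2

The minimum uncertainty in velocity is:
Δv_min = ℏ/(2mΔx)
Δv_min = (1.055e-34 J·s) / (2 × 1.673e-27 kg × 4.250e-10 m)
Δv_min = 7.418e+01 m/s = 74.175 m/s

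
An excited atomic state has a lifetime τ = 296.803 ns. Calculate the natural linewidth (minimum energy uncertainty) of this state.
1.109 neV

Using the energy-time uncertainty principle:
ΔEΔt ≥ ℏ/2

The lifetime τ represents the time uncertainty Δt.
The natural linewidth (minimum energy uncertainty) is:

ΔE = ℏ/(2τ)
ΔE = (1.055e-34 J·s) / (2 × 2.968e-07 s)
ΔE = 1.777e-28 J = 1.109 neV

This natural linewidth limits the precision of spectroscopic measurements.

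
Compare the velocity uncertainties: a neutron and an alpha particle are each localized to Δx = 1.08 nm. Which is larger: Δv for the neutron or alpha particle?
The neutron has the larger minimum velocity uncertainty, by a ratio of 4.0.

For both particles, Δp_min = ℏ/(2Δx) = 4.882e-26 kg·m/s (same for both).

The velocity uncertainty is Δv = Δp/m:
- neutron: Δv = 4.882e-26 / 1.675e-27 = 2.915e+01 m/s = 29.149 m/s
- alpha particle: Δv = 4.882e-26 / 6.645e-27 = 7.348e+00 m/s = 7.348 m/s

Ratio: 2.915e+01 / 7.348e+00 = 4.0

The lighter particle has larger velocity uncertainty because Δv ∝ 1/m.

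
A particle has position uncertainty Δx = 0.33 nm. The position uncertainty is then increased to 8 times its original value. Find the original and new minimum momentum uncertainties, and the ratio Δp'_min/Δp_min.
Original Δp_min = 1.598 × 10^-25 kg·m/s; new Δp'_min = 1.997 × 10^-26 kg·m/s; ratio Δp'_min/Δp_min = 1/8.

From the uncertainty principle ΔxΔp ≥ ℏ/2, the minimum momentum uncertainty is Δp_min = ℏ/(2Δx).

Original (Δx = 0.33 nm = 3.300e-10 m):
Δp_min = (1.055e-34 J·s)/(2 × 3.300e-10 m) = 1.598e-25 kg·m/s

When Δx → 8Δx:
Δp'_min = ℏ/(2 × 8Δx) = (1/8) × ℏ/(2Δx) = (1/8) × Δp_min
Δp'_min = 1/8 × 1.598e-25 kg·m/s = 1.997e-26 kg·m/s

Since Δp_min ∝ 1/Δx, when Δx is increased to 8 times its original value, Δp_min decreases to 1/8 of its original value.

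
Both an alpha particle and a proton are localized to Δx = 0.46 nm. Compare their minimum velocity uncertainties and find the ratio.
The proton has the larger minimum velocity uncertainty, by a ratio of 4.0.

For both particles, Δp_min = ℏ/(2Δx) = 1.146e-25 kg·m/s (same for both).

The velocity uncertainty is Δv = Δp/m:
- alpha particle: Δv = 1.146e-25 / 6.645e-27 = 1.725e+01 m/s = 17.251 m/s
- proton: Δv = 1.146e-25 / 1.673e-27 = 6.853e+01 m/s = 68.532 m/s

Ratio: 6.853e+01 / 1.725e+01 = 4.0

The lighter particle has larger velocity uncertainty because Δv ∝ 1/m.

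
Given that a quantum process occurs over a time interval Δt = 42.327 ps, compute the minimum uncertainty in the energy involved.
7.775 μeV

Using the energy-time uncertainty principle:
ΔEΔt ≥ ℏ/2

The minimum uncertainty in energy is:
ΔE_min = ℏ/(2Δt)
ΔE_min = (1.055e-34 J·s) / (2 × 4.233e-11 s)
ΔE_min = 1.246e-24 J = 7.775 μeV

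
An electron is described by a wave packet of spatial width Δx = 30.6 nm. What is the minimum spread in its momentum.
1.723 × 10^-27 kg·m/s

For a wave packet, the spatial width Δx and momentum spread Δp are related by the uncertainty principle:
ΔxΔp ≥ ℏ/2

The minimum momentum spread is:
Δp_min = ℏ/(2Δx)
Δp_min = (1.055e-34 J·s) / (2 × 3.060e-08 m)
Δp_min = 1.723e-27 kg·m/s

A wave packet cannot have both a well-defined position and well-defined momentum.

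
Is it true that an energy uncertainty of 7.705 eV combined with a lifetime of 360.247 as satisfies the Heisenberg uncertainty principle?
Yes, it satisfies the uncertainty relation.

Calculate the product ΔEΔt:
ΔE = 7.705 eV = 1.234e-18 J
ΔEΔt = (1.234e-18 J) × (3.602e-16 s)
ΔEΔt = 4.447e-34 J·s

Compare to the minimum allowed value ℏ/2:
ℏ/2 = 5.273e-35 J·s

Since ΔEΔt = 4.447e-34 J·s ≥ 5.273e-35 J·s = ℏ/2,
this satisfies the uncertainty relation.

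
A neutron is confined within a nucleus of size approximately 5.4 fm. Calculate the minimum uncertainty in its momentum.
9.765 × 10^-21 kg·m/s

Using the Heisenberg uncertainty principle:
ΔxΔp ≥ ℏ/2

With Δx ≈ L = 5.400e-15 m (the confinement size):
Δp_min = ℏ/(2Δx)
Δp_min = (1.055e-34 J·s) / (2 × 5.400e-15 m)
Δp_min = 9.765e-21 kg·m/s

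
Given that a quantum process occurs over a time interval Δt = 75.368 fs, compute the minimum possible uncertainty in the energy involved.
4.367 meV

Using the energy-time uncertainty principle:
ΔEΔt ≥ ℏ/2

The minimum uncertainty in energy is:
ΔE_min = ℏ/(2Δt)
ΔE_min = (1.055e-34 J·s) / (2 × 7.537e-14 s)
ΔE_min = 6.996e-22 J = 4.367 meV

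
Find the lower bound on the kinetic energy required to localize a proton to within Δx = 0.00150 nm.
2.306 eV

Localizing a particle requires giving it sufficient momentum uncertainty:

1. From uncertainty principle: Δp ≥ ℏ/(2Δx)
   Δp_min = (1.055e-34 J·s) / (2 × 1.500e-12 m)
   Δp_min = 3.515e-23 kg·m/s

2. This momentum uncertainty corresponds to kinetic energy:
   KE ≈ (Δp)²/(2m) = (3.515e-23)²/(2 × 1.673e-27 kg)
   KE = 3.694e-19 J = 2.306 eV

Tighter localization requires more energy.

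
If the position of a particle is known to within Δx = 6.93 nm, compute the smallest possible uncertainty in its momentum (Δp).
7.609 × 10^-27 kg·m/s

Using the Heisenberg uncertainty principle:
ΔxΔp ≥ ℏ/2

The minimum uncertainty in momentum is:
Δp_min = ℏ/(2Δx)
Δp_min = (1.055e-34 J·s) / (2 × 6.930e-09 m)
Δp_min = 7.609e-27 kg·m/s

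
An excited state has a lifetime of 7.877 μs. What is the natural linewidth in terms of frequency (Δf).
10.103 kHz

Using the energy-time uncertainty principle and E = hf:
ΔEΔt ≥ ℏ/2
hΔf·Δt ≥ ℏ/2

The minimum frequency uncertainty is:
Δf = ℏ/(2hτ) = 1/(4πτ)
Δf = 1/(4π × 7.877e-06 s)
Δf = 1.010e+04 Hz = 10.103 kHz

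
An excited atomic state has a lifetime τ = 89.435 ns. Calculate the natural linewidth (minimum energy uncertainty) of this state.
3.680 neV

Using the energy-time uncertainty principle:
ΔEΔt ≥ ℏ/2

The lifetime τ represents the time uncertainty Δt.
The natural linewidth (minimum energy uncertainty) is:

ΔE = ℏ/(2τ)
ΔE = (1.055e-34 J·s) / (2 × 8.944e-08 s)
ΔE = 5.896e-28 J = 3.680 neV

This natural linewidth limits the precision of spectroscopic measurements.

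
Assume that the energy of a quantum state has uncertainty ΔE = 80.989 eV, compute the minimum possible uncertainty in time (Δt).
4.064 as

Using the energy-time uncertainty principle:
ΔEΔt ≥ ℏ/2

The minimum uncertainty in time is:
Δt_min = ℏ/(2ΔE)
Δt_min = (1.055e-34 J·s) / (2 × 1.298e-17 J)
Δt_min = 4.064e-18 s = 4.064 as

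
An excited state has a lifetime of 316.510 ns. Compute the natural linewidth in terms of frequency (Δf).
251.422 kHz

Using the energy-time uncertainty principle and E = hf:
ΔEΔt ≥ ℏ/2
hΔf·Δt ≥ ℏ/2

The minimum frequency uncertainty is:
Δf = ℏ/(2hτ) = 1/(4πτ)
Δf = 1/(4π × 3.165e-07 s)
Δf = 2.514e+05 Hz = 251.422 kHz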